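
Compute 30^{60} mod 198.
144

Using successive squaring:
Binary expansion of 60: 111100
Powers of 30 mod 198 (each is the square of the previous):
  30^1 ≡ 30 (mod 198)
  30^2 ≡ 30² = 900 ≡ 108 (mod 198)
  30^4 ≡ 108² = 11664 ≡ 180 (mod 198)
  30^8 ≡ 180² = 32400 ≡ 126 (mod 198)
  30^16 ≡ 126² = 15876 ≡ 36 (mod 198)
  30^32 ≡ 36² = 1296 ≡ 108 (mod 198)
60 = 32 + 16 + 8 + 4, so 30^60 = 30^32 × 30^16 × 30^8 × 30^4 ≡ 108 × 36 × 126 × 180 (mod 198)
Multiplying step by step:
  108 × 36 = 3888 ≡ 126 (mod 198)
  126 × 126 = 15876 ≡ 36 (mod 198)
  36 × 180 = 6480 ≡ 144 (mod 198)
Result: 30^60 ≡ 144 (mod 198)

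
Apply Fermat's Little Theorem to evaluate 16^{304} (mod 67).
23

By Fermat's Little Theorem, a^(p-1) ≡ 1 (mod p) for prime p and gcd(a, p) = 1
Here p = 67, so 16^66 ≡ 1 (mod 67)
We can reduce the exponent: 304 mod 66 = 40
So 16^304 ≡ 16^40 (mod 67)
Computing: 16^40 mod 67 = 23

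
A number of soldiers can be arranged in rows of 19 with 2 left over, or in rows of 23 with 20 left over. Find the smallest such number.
M = 19 × 23 = 437. M₁ = 23, y₁ ≡ 5 (mod 19). M₂ = 19, y₂ ≡ 17 (mod 23). m = 2×23×5 + 20×19×17 ≡ 135 (mod 437). The smallest positive such number is 135.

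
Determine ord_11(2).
Powers of 2 mod 11: 2^1≡2, 2^2≡4, 2^3≡8, 2^4≡5, 2^5≡10, 2^6≡9, 2^7≡7, 2^8≡3, 2^9≡6, 2^10≡1. Order = 10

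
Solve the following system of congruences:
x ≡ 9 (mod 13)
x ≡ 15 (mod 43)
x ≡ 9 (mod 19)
4702

Using the Chinese Remainder Theorem:
M = product of moduli = 10621
For equation 1: M_1 = 817, 817 ≡ 11 (mod 13), inverse of 817 mod 13 is 6 (check: 11 × 6 = 66 ≡ 1 (mod 13))
For equation 2: M_2 = 247, 247 ≡ 32 (mod 43), inverse of 247 mod 43 is 39 (check: 32 × 39 = 1248 ≡ 1 (mod 43))
For equation 3: M_3 = 559, 559 ≡ 8 (mod 19), inverse of 559 mod 19 is 12 (check: 8 × 12 = 96 ≡ 1 (mod 19))
Combine: x ≡ Σ r_i×M_i×(M_i⁻¹ mod m_i) = 9×817×6 + 15×247×39 + 9×559×12 = 44118 + 144495 + 60372 = 248985
248985 mod 10621 = 4702
x ≡ 4702 (mod 10621)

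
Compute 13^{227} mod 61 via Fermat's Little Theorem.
47

By Fermat's Little Theorem, a^(p-1) ≡ 1 (mod p) for prime p and gcd(a, p) = 1
Here p = 61, so 13^60 ≡ 1 (mod 61)
We can reduce the exponent: 227 mod 60 = 47
So 13^227 ≡ 13^47 (mod 61)
Computing: 13^47 mod 61 = 47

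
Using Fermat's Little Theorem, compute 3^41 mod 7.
By Fermat: 3^{6} ≡ 1 (mod 7). 41 = 6×6 + 5. So 3^{41} ≡ 3^{5} ≡ 5 (mod 7)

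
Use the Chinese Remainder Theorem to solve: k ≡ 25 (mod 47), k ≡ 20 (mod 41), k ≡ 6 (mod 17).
29212

Using the Chinese Remainder Theorem:
M = product of moduli = 32759
For equation 1: M_1 = 697, 697 ≡ 39 (mod 47), inverse of 697 mod 47 is 41 (check: 39 × 41 = 1599 ≡ 1 (mod 47))
For equation 2: M_2 = 799, 799 ≡ 20 (mod 41), inverse of 799 mod 41 is 39 (check: 20 × 39 = 780 ≡ 1 (mod 41))
For equation 3: M_3 = 1927, 1927 ≡ 6 (mod 17), inverse of 1927 mod 17 is 3 (check: 6 × 3 = 18 ≡ 1 (mod 17))
Combine: k ≡ Σ r_i×M_i×(M_i⁻¹ mod m_i) = 25×697×41 + 20×799×39 + 6×1927×3 = 714425 + 623220 + 34686 = 1372331
1372331 mod 32759 = 29212
k ≡ 29212 (mod 32759)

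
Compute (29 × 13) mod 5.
2

(29 × 13) = 377
377 mod 5 = 2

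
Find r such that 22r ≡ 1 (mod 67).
22^(-1) ≡ 64 (mod 67). Verification: 22 × 64 = 1408 ≡ 1 (mod 67)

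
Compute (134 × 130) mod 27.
5

(134 × 130) = 17420
17420 mod 27 = 5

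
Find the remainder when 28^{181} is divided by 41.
By Fermat: 28^{40} ≡ 1 (mod 41). 181 = 4×40 + 21. So 28^{181} ≡ 28^{21} ≡ 13 (mod 41)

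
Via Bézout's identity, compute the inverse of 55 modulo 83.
Extended GCD: 55(-3) + 83(2) = 1. So 55^(-1) ≡ 80 ≡ 80 (mod 83). Verify: 55 × 80 = 4400 ≡ 1 (mod 83)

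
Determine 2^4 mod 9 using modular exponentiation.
4 = 4 (binary 100). Repeated squaring mod 9: 2^1 ≡ 2; 2^2 ≡ 2² = 4 ≡ 4; 2^4 ≡ 4² = 16 ≡ 7. So 2^4 ≡ 7 (mod 9).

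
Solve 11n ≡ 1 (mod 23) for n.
11^(-1) ≡ 21 (mod 23). Verification: 11 × 21 = 231 ≡ 1 (mod 23)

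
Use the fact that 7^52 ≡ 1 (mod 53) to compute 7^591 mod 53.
By Fermat: 7^{52} ≡ 1 (mod 53). 591 ≡ 19 (mod 52). So 7^{591} ≡ 7^{19} ≡ 11 (mod 53)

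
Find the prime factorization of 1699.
1699

Divide by primes starting from smallest:
1699 ÷ 1699 = 1

1699 = 1699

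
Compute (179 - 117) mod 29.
4

(179 - 117) = 62
62 mod 29 = 4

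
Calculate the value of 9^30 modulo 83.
Using repeated squaring. 30 = 16 + 8 + 4 + 2 (binary 11110). Repeated squaring mod 83: 9^1 ≡ 9; 9^2 ≡ 9² = 81 ≡ 81; 9^4 ≡ 81² = 6561 ≡ 4; 9^8 ≡ 4² = 16 ≡ 16; 9^16 ≡ 16² = 256 ≡ 7. Multiply: 9^30 = 9^16 × 9^8 × 9^4 × 9^2 ≡ 7 × 16 × 4 × 81 (mod 83): 7 × 16 = 112 ≡ 29; 29 × 4 = 116 ≡ 33; 33 × 81 = 2673 ≡ 17. So 9^30 ≡ 17 (mod 83).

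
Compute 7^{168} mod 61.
9

Using successive squaring:
Binary expansion of 168: 10101000
Powers of 7 mod 61 (each is the square of the previous):
  7^1 ≡ 7 (mod 61)
  7^2 ≡ 7² = 49 ≡ 49 (mod 61)
  7^4 ≡ 49² = 2401 ≡ 22 (mod 61)
  7^8 ≡ 22² = 484 ≡ 57 (mod 61)
  7^16 ≡ 57² = 3249 ≡ 16 (mod 61)
  7^32 ≡ 16² = 256 ≡ 12 (mod 61)
  7^64 ≡ 12² = 144 ≡ 22 (mod 61)
  7^128 ≡ 22² = 484 ≡ 57 (mod 61)
168 = 128 + 32 + 8, so 7^168 = 7^128 × 7^32 × 7^8 ≡ 57 × 12 × 57 (mod 61)
Multiplying step by step:
  57 × 12 = 684 ≡ 13 (mod 61)
  13 × 57 = 741 ≡ 9 (mod 61)
Result: 7^168 ≡ 9 (mod 61)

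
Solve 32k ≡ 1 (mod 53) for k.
5

Using Extended Euclidean Algorithm:
gcd(32, 53) = 1
Bezout coefficients: 32 × 5 + 53 × -3 = 1
So 32 × 5 ≡ 1 (mod 53)
The inverse is 5 mod 53 = 5
Verification: 32 × 5 = 160 = 3 × 53 + 1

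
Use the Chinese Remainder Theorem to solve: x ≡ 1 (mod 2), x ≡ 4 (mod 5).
M = 2 × 5 = 10. M₁ = 5, y₁ ≡ 1 (mod 2). M₂ = 2, y₂ ≡ 3 (mod 5). x = 1×5×1 + 4×2×3 ≡ 9 (mod 10)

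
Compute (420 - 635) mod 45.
10

(420 - 635) = -215
-215 mod 45 = 10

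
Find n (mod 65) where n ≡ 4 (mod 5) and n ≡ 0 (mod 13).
M = 5 × 13 = 65. M₁ = 13, y₁ ≡ 2 (mod 5). M₂ = 5, y₂ ≡ 8 (mod 13). n = 4×13×2 + 0×5×8 ≡ 39 (mod 65)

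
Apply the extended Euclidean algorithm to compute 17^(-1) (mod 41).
Extended GCD: 17(-12) + 41(5) = 1. So 17^(-1) ≡ 29 ≡ 29 (mod 41). Verify: 17 × 29 = 493 ≡ 1 (mod 41)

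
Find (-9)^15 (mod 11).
Using Fermat: (-9)^{10} ≡ 1 (mod 11). 15 ≡ 5 (mod 10). So (-9)^{15} ≡ (-9)^{5} ≡ 10 (mod 11)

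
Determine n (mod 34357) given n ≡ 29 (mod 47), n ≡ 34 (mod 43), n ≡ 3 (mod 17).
12719

Using the Chinese Remainder Theorem:
M = product of moduli = 34357
For equation 1: M_1 = 731, 731 ≡ 26 (mod 47), inverse of 731 mod 47 is 38 (check: 26 × 38 = 988 ≡ 1 (mod 47))
For equation 2: M_2 = 799, 799 ≡ 25 (mod 43), inverse of 799 mod 43 is 31 (check: 25 × 31 = 775 ≡ 1 (mod 43))
For equation 3: M_3 = 2021, 2021 ≡ 15 (mod 17), inverse of 2021 mod 17 is 8 (check: 15 × 8 = 120 ≡ 1 (mod 17))
Combine: n ≡ Σ r_i×M_i×(M_i⁻¹ mod m_i) = 29×731×38 + 34×799×31 + 3×2021×8 = 805562 + 842146 + 48504 = 1696212
1696212 mod 34357 = 12719
n ≡ 12719 (mod 34357)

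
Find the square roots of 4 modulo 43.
The square roots of 4 mod 43 are 41 and 2. Verify: 41² = 1681 ≡ 4 (mod 43)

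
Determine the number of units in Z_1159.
1080

Prime factorization: 1159 = 19 × 61
Using the formula φ(n) = n × Π(1 - 1/p) for each prime factor p:
φ(1159) = 1159 × (1 - 1/19) × (1 - 1/61)
φ(1159) = 1080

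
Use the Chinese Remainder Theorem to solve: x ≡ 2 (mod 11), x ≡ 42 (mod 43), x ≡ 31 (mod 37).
1289

Using the Chinese Remainder Theorem:
M = product of moduli = 17501
For equation 1: M_1 = 1591, 1591 ≡ 7 (mod 11), inverse of 1591 mod 11 is 8 (check: 7 × 8 = 56 ≡ 1 (mod 11))
For equation 2: M_2 = 407, 407 ≡ 20 (mod 43), inverse of 407 mod 43 is 28 (check: 20 × 28 = 560 ≡ 1 (mod 43))
For equation 3: M_3 = 473, 473 ≡ 29 (mod 37), inverse of 473 mod 37 is 23 (check: 29 × 23 = 667 ≡ 1 (mod 37))
Combine: x ≡ Σ r_i×M_i×(M_i⁻¹ mod m_i) = 2×1591×8 + 42×407×28 + 31×473×23 = 25456 + 478632 + 337249 = 841337
841337 mod 17501 = 1289
x ≡ 1289 (mod 17501)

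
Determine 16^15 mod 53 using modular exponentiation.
Using repeated squaring. 15 = 8 + 4 + 2 + 1 (binary 1111). Repeated squaring mod 53: 16^1 ≡ 16; 16^2 ≡ 16² = 256 ≡ 44; 16^4 ≡ 44² = 1936 ≡ 28; 16^8 ≡ 28² = 784 ≡ 42. Multiply: 16^15 = 16^8 × 16^4 × 16^2 × 16^1 ≡ 42 × 28 × 44 × 16 (mod 53): 42 × 28 = 1176 ≡ 10; 10 × 44 = 440 ≡ 16; 16 × 16 = 256 ≡ 44. So 16^15 ≡ 44 (mod 53).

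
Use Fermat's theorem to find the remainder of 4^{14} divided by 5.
1

By Fermat's Little Theorem, a^(p-1) ≡ 1 (mod p) for prime p and gcd(a, p) = 1
Here p = 5, so 4^4 ≡ 1 (mod 5)
We can reduce the exponent: 14 mod 4 = 2
So 4^14 ≡ 4^2 (mod 5)
Computing: 4^2 mod 5 = 1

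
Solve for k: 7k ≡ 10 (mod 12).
10

Since gcd(7, 12) = 1 divides 10, a solution exists.
Multiply both sides by the inverse of 7 mod 12:
  7^(-1) mod 12 = 7
  x ≡ 7 × 10 ≡ 70 ≡ 10 (mod 12)
Verification: 7 × 10 = 70 = 5 × 12 + 10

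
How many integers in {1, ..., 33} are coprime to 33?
20

Prime factorization: 33 = 3 × 11
Using the formula φ(n) = n × Π(1 - 1/p) for each prime factor p:
φ(33) = 33 × (1 - 1/3) × (1 - 1/11)
φ(33) = 20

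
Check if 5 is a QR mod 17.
By Euler's criterion: 5^{8} ≡ 16 (mod 17). Since this equals -1 (≡ 16), 5 is not a QR.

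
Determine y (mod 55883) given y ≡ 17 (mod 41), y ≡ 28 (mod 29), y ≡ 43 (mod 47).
49299

Using the Chinese Remainder Theorem:
M = product of moduli = 55883
For equation 1: M_1 = 1363, 1363 ≡ 10 (mod 41), inverse of 1363 mod 41 is 37 (check: 10 × 37 = 370 ≡ 1 (mod 41))
For equation 2: M_2 = 1927, 1927 ≡ 13 (mod 29), inverse of 1927 mod 29 is 9 (check: 13 × 9 = 117 ≡ 1 (mod 29))
For equation 3: M_3 = 1189, 1189 ≡ 14 (mod 47), inverse of 1189 mod 47 is 37 (check: 14 × 37 = 518 ≡ 1 (mod 47))
Combine: y ≡ Σ r_i×M_i×(M_i⁻¹ mod m_i) = 17×1363×37 + 28×1927×9 + 43×1189×37 = 857327 + 485604 + 1891699 = 3234630
3234630 mod 55883 = 49299
y ≡ 49299 (mod 55883)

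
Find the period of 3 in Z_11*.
Powers of 3 mod 11: 3^1≡3, 3^2≡9, 3^3≡5, 3^4≡4, 3^5≡1. Order = 5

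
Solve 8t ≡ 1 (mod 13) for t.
5

Using Extended Euclidean Algorithm:
gcd(8, 13) = 1
Bezout coefficients: 8 × 5 + 13 × -3 = 1
So 8 × 5 ≡ 1 (mod 13)
The inverse is 5 mod 13 = 5
Verification: 8 × 5 = 40 = 3 × 13 + 1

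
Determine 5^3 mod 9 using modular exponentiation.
3 = 2 + 1 (binary 11). Repeated squaring mod 9: 5^1 ≡ 5; 5^2 ≡ 5² = 25 ≡ 7. Multiply: 5^3 = 5^2 × 5^1 ≡ 7 × 5 (mod 9): 7 × 5 = 35 ≡ 8. So 5^3 ≡ 8 (mod 9).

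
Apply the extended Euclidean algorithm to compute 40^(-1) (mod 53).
Extended GCD: 40(4) + 53(-3) = 1. So 40^(-1) ≡ 4 ≡ 4 (mod 53). Verify: 40 × 4 = 160 ≡ 1 (mod 53)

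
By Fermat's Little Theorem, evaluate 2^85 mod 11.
By Fermat: 2^{10} ≡ 1 (mod 11). 85 = 8×10 + 5. So 2^{85} ≡ 2^{5} ≡ 10 (mod 11)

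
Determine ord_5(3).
Powers of 3 mod 5: 3^1≡3, 3^2≡4, 3^3≡2, 3^4≡1. Order = 4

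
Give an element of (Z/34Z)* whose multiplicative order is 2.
33 has order 2 mod 34 since 33^{2} ≡ 1 (mod 34) and no smaller power works.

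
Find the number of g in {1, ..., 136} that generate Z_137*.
Number of primitive roots mod 137 = φ(136) = 64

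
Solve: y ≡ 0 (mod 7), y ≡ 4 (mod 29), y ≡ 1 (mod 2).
M = 7 × 29 × 2 = 406. M₁ = 58, y₁ ≡ 4 (mod 7). M₂ = 14, y₂ ≡ 27 (mod 29). M₃ = 203, y₃ ≡ 1 (mod 2). y = 0×58×4 + 4×14×27 + 1×203×1 ≡ 91 (mod 406)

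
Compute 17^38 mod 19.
Using Fermat: 17^{18} ≡ 1 (mod 19). 38 ≡ 2 (mod 18). So 17^{38} ≡ 17^{2} ≡ 4 (mod 19)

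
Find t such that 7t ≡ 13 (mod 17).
14

Since gcd(7, 17) = 1 divides 13, a solution exists.
Multiply both sides by the inverse of 7 mod 17:
  7^(-1) mod 17 = 5
  x ≡ 5 × 13 ≡ 65 ≡ 14 (mod 17)
Verification: 7 × 14 = 98 = 5 × 17 + 13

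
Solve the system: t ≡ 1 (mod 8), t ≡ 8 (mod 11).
M = 8 × 11 = 88. M₁ = 11, y₁ ≡ 3 (mod 8). M₂ = 8, y₂ ≡ 7 (mod 11). t = 1×11×3 + 8×8×7 ≡ 41 (mod 88)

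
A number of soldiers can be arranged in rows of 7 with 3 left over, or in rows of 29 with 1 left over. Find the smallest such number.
M = 7 × 29 = 203. M₁ = 29, y₁ ≡ 1 (mod 7). M₂ = 7, y₂ ≡ 25 (mod 29). z = 3×29×1 + 1×7×25 ≡ 59 (mod 203). The smallest positive such number is 59.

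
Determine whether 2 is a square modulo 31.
By Euler's criterion: 2^{15} ≡ 1 (mod 31). Since this equals 1, 2 is a QR.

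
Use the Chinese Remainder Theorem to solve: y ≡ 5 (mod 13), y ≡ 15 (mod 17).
M = 13 × 17 = 221. M₁ = 17, y₁ ≡ 10 (mod 13). M₂ = 13, y₂ ≡ 4 (mod 17). y = 5×17×10 + 15×13×4 ≡ 83 (mod 221)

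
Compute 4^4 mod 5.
4 = 4 (binary 100). Repeated squaring mod 5: 4^1 ≡ 4; 4^2 ≡ 4² = 16 ≡ 1; 4^4 ≡ 1² = 1 ≡ 1. So 4^4 ≡ 1 (mod 5).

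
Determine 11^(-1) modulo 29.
11^(-1) ≡ 8 (mod 29). Verification: 11 × 8 = 88 ≡ 1 (mod 29)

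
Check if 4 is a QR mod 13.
By Euler's criterion: 4^{6} ≡ 1 (mod 13). Since this equals 1, 4 is a QR.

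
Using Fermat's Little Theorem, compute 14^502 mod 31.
By Fermat: 14^{30} ≡ 1 (mod 31). 502 ≡ 22 (mod 30). So 14^{502} ≡ 14^{22} ≡ 19 (mod 31)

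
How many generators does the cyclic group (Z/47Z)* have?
22

The number of primitive roots modulo p is φ(p-1) = φ(46)
φ(46) = 22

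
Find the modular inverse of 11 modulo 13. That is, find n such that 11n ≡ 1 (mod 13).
6

Using Extended Euclidean Algorithm:
gcd(11, 13) = 1
Bezout coefficients: 11 × 6 + 13 × -5 = 1
So 11 × 6 ≡ 1 (mod 13)
The inverse is 6 mod 13 = 6
Verification: 11 × 6 = 66 = 5 × 13 + 1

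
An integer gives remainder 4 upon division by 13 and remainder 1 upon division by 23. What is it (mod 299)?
M = 13 × 23 = 299. M₁ = 23, y₁ ≡ 4 (mod 13). M₂ = 13, y₂ ≡ 16 (mod 23). m = 4×23×4 + 1×13×16 ≡ 277 (mod 299). The smallest positive such number is 277.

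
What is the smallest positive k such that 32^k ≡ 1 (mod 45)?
Powers of 32 mod 45: 32^1≡32, 32^2≡34, 32^3≡8, 32^4≡31, 32^5≡2, 32^6≡19, 32^7≡23, 32^8≡16, 32^9≡17, 32^10≡4, 32^11≡38, 32^12≡1. Order = 12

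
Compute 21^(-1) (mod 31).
21^(-1) ≡ 3 (mod 31). Verification: 21 × 3 = 63 ≡ 1 (mod 31)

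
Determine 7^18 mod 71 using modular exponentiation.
Using repeated squaring. 18 = 16 + 2 (binary 10010). Repeated squaring mod 71: 7^1 ≡ 7; 7^2 ≡ 7² = 49 ≡ 49; 7^4 ≡ 49² = 2401 ≡ 58; 7^8 ≡ 58² = 3364 ≡ 27; 7^16 ≡ 27² = 729 ≡ 19. Multiply: 7^18 = 7^16 × 7^2 ≡ 19 × 49 (mod 71): 19 × 49 = 931 ≡ 8. So 7^18 ≡ 8 (mod 71).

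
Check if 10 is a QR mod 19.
By Euler's criterion: 10^{9} ≡ 18 (mod 19). Since this equals -1 (≡ 18), 10 is not a QR.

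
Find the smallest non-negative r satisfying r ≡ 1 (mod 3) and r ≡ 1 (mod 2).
M = 3 × 2 = 6. M₁ = 2, y₁ ≡ 2 (mod 3). M₂ = 3, y₂ ≡ 1 (mod 2). r = 1×2×2 + 1×3×1 ≡ 1 (mod 6)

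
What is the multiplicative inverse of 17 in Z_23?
17^(-1) ≡ 19 (mod 23). Verification: 17 × 19 = 323 ≡ 1 (mod 23)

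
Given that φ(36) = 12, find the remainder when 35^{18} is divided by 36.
By Euler: 35^{12} ≡ 1 (mod 36) since gcd(35, 36) = 1. 18 = 1×12 + 6. So 35^{18} ≡ 35^{6} ≡ 1 (mod 36)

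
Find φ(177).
116

Prime factorization: 177 = 3 × 59
Using the formula φ(n) = n × Π(1 - 1/p) for each prime factor p:
φ(177) = 177 × (1 - 1/3) × (1 - 1/59)
φ(177) = 116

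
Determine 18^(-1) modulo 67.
18^(-1) ≡ 41 (mod 67). Verification: 18 × 41 = 738 ≡ 1 (mod 67)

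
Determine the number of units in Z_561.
320

Prime factorization: 561 = 3 × 11 × 17
Using the formula φ(n) = n × Π(1 - 1/p) for each prime factor p:
φ(561) = 561 × (1 - 1/3) × (1 - 1/11) × (1 - 1/17)
φ(561) = 320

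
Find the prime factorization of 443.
443

Divide by primes starting from smallest:
443 ÷ 443 = 1

443 = 443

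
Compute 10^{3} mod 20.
0

Using successive squaring:
Binary expansion of 3: 11
Powers of 10 mod 20 (each is the square of the previous):
  10^1 ≡ 10 (mod 20)
  10^2 ≡ 10² = 100 ≡ 0 (mod 20)
3 = 2 + 1, so 10^3 = 10^2 × 10^1 ≡ 0 × 10 (mod 20)
Multiplying step by step:
  0 × 10 = 0 ≡ 0 (mod 20)
Result: 10^3 ≡ 0 (mod 20)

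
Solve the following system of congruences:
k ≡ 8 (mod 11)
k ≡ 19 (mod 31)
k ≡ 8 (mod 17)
2065

Using the Chinese Remainder Theorem:
M = product of moduli = 5797
For equation 1: M_1 = 527, 527 ≡ 10 (mod 11), inverse of 527 mod 11 is 10 (check: 10 × 10 = 100 ≡ 1 (mod 11))
For equation 2: M_2 = 187, 187 ≡ 1 (mod 31), inverse of 187 mod 31 is 1 (check: 1 × 1 = 1 ≡ 1 (mod 31))
For equation 3: M_3 = 341, 341 ≡ 1 (mod 17), inverse of 341 mod 17 is 1 (check: 1 × 1 = 1 ≡ 1 (mod 17))
Combine: k ≡ Σ r_i×M_i×(M_i⁻¹ mod m_i) = 8×527×10 + 19×187×1 + 8×341×1 = 42160 + 3553 + 2728 = 48441
48441 mod 5797 = 2065
k ≡ 2065 (mod 5797)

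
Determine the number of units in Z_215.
168

Prime factorization: 215 = 5 × 43
Using the formula φ(n) = n × Π(1 - 1/p) for each prime factor p:
φ(215) = 215 × (1 - 1/5) × (1 - 1/43)
φ(215) = 168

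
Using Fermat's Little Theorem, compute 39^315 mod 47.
By Fermat: 39^{46} ≡ 1 (mod 47). 315 = 6×46 + 39. So 39^{315} ≡ 39^{39} ≡ 43 (mod 47)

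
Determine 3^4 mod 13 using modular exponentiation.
4 = 4 (binary 100). Repeated squaring mod 13: 3^1 ≡ 3; 3^2 ≡ 3² = 9 ≡ 9; 3^4 ≡ 9² = 81 ≡ 3. So 3^4 ≡ 3 (mod 13).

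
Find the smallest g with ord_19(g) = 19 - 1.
p - 1 = 18 has prime divisors 2, 3. h is a primitive root mod 19 iff h^(18/q) ≢ 1 (mod 19) for each such q.
h = 2: 2^9 ≡ 18, 2^6 ≡ 7 (mod 19); none is 1, so 2 has order 18 and is a primitive root.
The smallest primitive root mod 19 is g = 2.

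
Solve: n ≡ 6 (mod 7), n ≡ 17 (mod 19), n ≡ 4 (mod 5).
M = 7 × 19 × 5 = 665. M₁ = 95, y₁ ≡ 2 (mod 7). M₂ = 35, y₂ ≡ 6 (mod 19). M₃ = 133, y₃ ≡ 2 (mod 5). n = 6×95×2 + 17×35×6 + 4×133×2 ≡ 454 (mod 665)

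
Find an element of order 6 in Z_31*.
6 has order 6 mod 31 since 6^{6} ≡ 1 (mod 31) and no smaller power works.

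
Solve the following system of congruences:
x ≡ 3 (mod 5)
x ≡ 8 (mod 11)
8

Using the Chinese Remainder Theorem:
M = product of moduli = 55
For equation 1: M_1 = 11, 11 ≡ 1 (mod 5), inverse of 11 mod 5 is 1 (check: 1 × 1 = 1 ≡ 1 (mod 5))
For equation 2: M_2 = 5, 5 ≡ 5 (mod 11), inverse of 5 mod 11 is 9 (check: 5 × 9 = 45 ≡ 1 (mod 11))
Combine: x ≡ Σ r_i×M_i×(M_i⁻¹ mod m_i) = 3×11×1 + 8×5×9 = 33 + 360 = 393
393 mod 55 = 8
x ≡ 8 (mod 55)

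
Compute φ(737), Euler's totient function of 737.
660

Prime factorization: 737 = 11 × 67
Using the formula φ(n) = n × Π(1 - 1/p) for each prime factor p:
φ(737) = 737 × (1 - 1/11) × (1 - 1/67)
φ(737) = 660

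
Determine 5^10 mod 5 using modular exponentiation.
5 ≡ 0 (mod 5). 10 = 8 + 2 (binary 1010). Repeated squaring mod 5: 0^1 ≡ 0; 0^2 ≡ 0² = 0 ≡ 0; 0^4 ≡ 0² = 0 ≡ 0; 0^8 ≡ 0² = 0 ≡ 0. Multiply: 5^10 ≡ 0^8 × 0^2 ≡ 0 × 0 (mod 5): 0 × 0 = 0 ≡ 0. So 5^10 ≡ 0 (mod 5).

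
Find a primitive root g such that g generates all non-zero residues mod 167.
p - 1 = 166 has prime divisors 2, 83. h is a primitive root mod 167 iff h^(166/q) ≢ 1 (mod 167) for each such q.
h = 2: 2^83 ≡ 1, 2^2 ≡ 4 (mod 167); 2^83 ≡ 1, so not a primitive root.
h = 3: 3^83 ≡ 1, 3^2 ≡ 9 (mod 167); 3^83 ≡ 1, so not a primitive root.
h = 4: 4^83 ≡ 1, 4^2 ≡ 16 (mod 167); 4^83 ≡ 1, so not a primitive root.
h = 5: 5^83 ≡ 166, 5^2 ≡ 25 (mod 167); none is 1, so 5 has order 166 and is a primitive root.
The smallest primitive root mod 167 is g = 5.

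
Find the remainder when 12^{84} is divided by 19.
By Fermat: 12^{18} ≡ 1 (mod 19). 84 = 4×18 + 12. So 12^{84} ≡ 12^{12} ≡ 1 (mod 19)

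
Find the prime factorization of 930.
2 × 3 × 5 × 31

Divide by primes starting from smallest:
930 ÷ 2 = 465
465 ÷ 3 = 155
155 ÷ 5 = 31
31 ÷ 31 = 1

930 = 2 × 3 × 5 × 31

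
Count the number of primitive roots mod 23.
Number of primitive roots mod 23 = φ(22) = 10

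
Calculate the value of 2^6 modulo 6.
6 = 4 + 2 (binary 110). Repeated squaring mod 6: 2^1 ≡ 2; 2^2 ≡ 2² = 4 ≡ 4; 2^4 ≡ 4² = 16 ≡ 4. Multiply: 2^6 = 2^4 × 2^2 ≡ 4 × 4 (mod 6): 4 × 4 = 16 ≡ 4. So 2^6 ≡ 4 (mod 6).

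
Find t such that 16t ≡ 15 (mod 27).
6

Since gcd(16, 27) = 1 divides 15, a solution exists.
Multiply both sides by the inverse of 16 mod 27:
  16^(-1) mod 27 = 22
  x ≡ 22 × 15 ≡ 330 ≡ 6 (mod 27)
Verification: 16 × 6 = 96 = 3 × 27 + 15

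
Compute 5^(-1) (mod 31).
5^(-1) ≡ 25 (mod 31). Verification: 5 × 25 = 125 ≡ 1 (mod 31)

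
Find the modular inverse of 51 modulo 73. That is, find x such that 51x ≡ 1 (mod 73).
63

Using Extended Euclidean Algorithm:
gcd(51, 73) = 1
Bezout coefficients: 51 × -10 + 73 × 7 = 1
So 51 × -10 ≡ 1 (mod 73)
The inverse is -10 mod 73 = 63
Verification: 51 × 63 = 3213 = 44 × 73 + 1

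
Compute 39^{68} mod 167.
27

Using successive squaring:
Binary expansion of 68: 1000100
Powers of 39 mod 167 (each is the square of the previous):
  39^1 ≡ 39 (mod 167)
  39^2 ≡ 39² = 1521 ≡ 18 (mod 167)
  39^4 ≡ 18² = 324 ≡ 157 (mod 167)
  39^8 ≡ 157² = 24649 ≡ 100 (mod 167)
  39^16 ≡ 100² = 10000 ≡ 147 (mod 167)
  39^32 ≡ 147² = 21609 ≡ 66 (mod 167)
  39^64 ≡ 66² = 4356 ≡ 14 (mod 167)
68 = 64 + 4, so 39^68 = 39^64 × 39^4 ≡ 14 × 157 (mod 167)
Multiplying step by step:
  14 × 157 = 2198 ≡ 27 (mod 167)
Result: 39^68 ≡ 27 (mod 167)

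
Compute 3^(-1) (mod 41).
14

Using Extended Euclidean Algorithm:
gcd(3, 41) = 1
Bezout coefficients: 3 × 14 + 41 × -1 = 1
So 3 × 14 ≡ 1 (mod 41)
The inverse is 14 mod 41 = 14
Verification: 3 × 14 = 42 = 1 × 41 + 1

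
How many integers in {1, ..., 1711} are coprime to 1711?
1624

Prime factorization: 1711 = 29 × 59
Using the formula φ(n) = n × Π(1 - 1/p) for each prime factor p:
φ(1711) = 1711 × (1 - 1/29) × (1 - 1/59)
φ(1711) = 1624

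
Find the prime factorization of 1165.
5 × 233

Divide by primes starting from smallest:
1165 ÷ 5 = 233
233 ÷ 233 = 1

1165 = 5 × 233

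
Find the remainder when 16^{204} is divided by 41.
By Fermat: 16^{40} ≡ 1 (mod 41). 204 = 5×40 + 4. So 16^{204} ≡ 16^{4} ≡ 18 (mod 41)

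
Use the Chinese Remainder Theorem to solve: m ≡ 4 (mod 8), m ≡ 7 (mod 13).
M = 8 × 13 = 104. M₁ = 13, y₁ ≡ 5 (mod 8). M₂ = 8, y₂ ≡ 5 (mod 13). m = 4×13×5 + 7×8×5 ≡ 20 (mod 104)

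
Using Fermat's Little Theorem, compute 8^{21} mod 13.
8

By Fermat's Little Theorem, a^(p-1) ≡ 1 (mod p) for prime p and gcd(a, p) = 1
Here p = 13, so 8^12 ≡ 1 (mod 13)
We can reduce the exponent: 21 mod 12 = 9
So 8^21 ≡ 8^9 (mod 13)
Computing: 8^9 mod 13 = 8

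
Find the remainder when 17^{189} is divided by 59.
By Fermat: 17^{58} ≡ 1 (mod 59). 189 = 3×58 + 15. So 17^{189} ≡ 17^{15} ≡ 28 (mod 59)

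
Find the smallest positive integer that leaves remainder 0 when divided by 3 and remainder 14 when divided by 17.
M = 3 × 17 = 51. M₁ = 17, y₁ ≡ 2 (mod 3). M₂ = 3, y₂ ≡ 6 (mod 17). x = 0×17×2 + 14×3×6 ≡ 48 (mod 51). The smallest positive such number is 48.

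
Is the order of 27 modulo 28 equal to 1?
No, the actual order is 2, not 1.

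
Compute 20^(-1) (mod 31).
20^(-1) ≡ 14 (mod 31). Verification: 20 × 14 = 280 ≡ 1 (mod 31)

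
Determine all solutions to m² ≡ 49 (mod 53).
The square roots of 49 mod 53 are 46 and 7. Verify: 46² = 2116 ≡ 49 (mod 53)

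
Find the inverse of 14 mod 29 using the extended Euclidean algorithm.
Extended GCD: 14(-2) + 29(1) = 1. So 14^(-1) ≡ 27 ≡ 27 (mod 29). Verify: 14 × 27 = 378 ≡ 1 (mod 29)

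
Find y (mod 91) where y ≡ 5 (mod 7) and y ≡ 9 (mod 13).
M = 7 × 13 = 91. M₁ = 13, y₁ ≡ 6 (mod 7). M₂ = 7, y₂ ≡ 2 (mod 13). y = 5×13×6 + 9×7×2 ≡ 61 (mod 91)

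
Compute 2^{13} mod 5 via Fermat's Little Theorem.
2

By Fermat's Little Theorem, a^(p-1) ≡ 1 (mod p) for prime p and gcd(a, p) = 1
Here p = 5, so 2^4 ≡ 1 (mod 5)
We can reduce the exponent: 13 mod 4 = 1
So 2^13 ≡ 2^1 (mod 5)
Computing: 2^1 mod 5 = 2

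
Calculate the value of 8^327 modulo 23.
Using Fermat: 8^{22} ≡ 1 (mod 23). 327 ≡ 19 (mod 22). So 8^{327} ≡ 8^{19} ≡ 4 (mod 23)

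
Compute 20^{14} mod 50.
0

Using successive squaring:
Binary expansion of 14: 1110
Powers of 20 mod 50 (each is the square of the previous):
  20^1 ≡ 20 (mod 50)
  20^2 ≡ 20² = 400 ≡ 0 (mod 50)
  20^4 ≡ 0² = 0 ≡ 0 (mod 50)
  20^8 ≡ 0² = 0 ≡ 0 (mod 50)
14 = 8 + 4 + 2, so 20^14 = 20^8 × 20^4 × 20^2 ≡ 0 × 0 × 0 (mod 50)
Multiplying step by step:
  0 × 0 = 0 ≡ 0 (mod 50)
  0 × 0 = 0 ≡ 0 (mod 50)
Result: 20^14 ≡ 0 (mod 50)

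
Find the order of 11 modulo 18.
Powers of 11 mod 18: 11^1≡11, 11^2≡13, 11^3≡17, 11^4≡7, 11^5≡5, 11^6≡1. Order = 6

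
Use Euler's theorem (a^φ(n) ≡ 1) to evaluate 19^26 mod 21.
By Euler: 19^{12} ≡ 1 (mod 21) since gcd(19, 21) = 1. 26 = 2×12 + 2. So 19^{26} ≡ 19^{2} ≡ 4 (mod 21)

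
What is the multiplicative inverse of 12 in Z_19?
8

Using Extended Euclidean Algorithm:
gcd(12, 19) = 1
Bezout coefficients: 12 × 8 + 19 × -5 = 1
So 12 × 8 ≡ 1 (mod 19)
The inverse is 8 mod 19 = 8
Verification: 12 × 8 = 96 = 5 × 19 + 1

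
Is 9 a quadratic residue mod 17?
By Euler's criterion: 9^{8} ≡ 1 (mod 17). Since this equals 1, 9 is a QR.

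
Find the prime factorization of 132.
2^2 × 3 × 11

Divide by primes starting from smallest:
132 ÷ 2 = 66
66 ÷ 2 = 33
33 ÷ 3 = 11
11 ÷ 11 = 1

132 = 2^2 × 3 × 11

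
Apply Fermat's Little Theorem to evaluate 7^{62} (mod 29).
25

By Fermat's Little Theorem, a^(p-1) ≡ 1 (mod p) for prime p and gcd(a, p) = 1
Here p = 29, so 7^28 ≡ 1 (mod 29)
We can reduce the exponent: 62 mod 28 = 6
So 7^62 ≡ 7^6 (mod 29)
Computing: 7^6 mod 29 = 25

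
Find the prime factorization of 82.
2 × 41

Divide by primes starting from smallest:
82 ÷ 2 = 41
41 ÷ 41 = 1

82 = 2 × 41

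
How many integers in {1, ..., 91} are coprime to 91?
72

Prime factorization: 91 = 7 × 13
Using the formula φ(n) = n × Π(1 - 1/p) for each prime factor p:
φ(91) = 91 × (1 - 1/7) × (1 - 1/13)
φ(91) = 72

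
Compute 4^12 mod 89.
Using repeated squaring. 12 = 8 + 4 (binary 1100). Repeated squaring mod 89: 4^1 ≡ 4; 4^2 ≡ 4² = 16 ≡ 16; 4^4 ≡ 16² = 256 ≡ 78; 4^8 ≡ 78² = 6084 ≡ 32. Multiply: 4^12 = 4^8 × 4^4 ≡ 32 × 78 (mod 89): 32 × 78 = 2496 ≡ 4. So 4^12 ≡ 4 (mod 89).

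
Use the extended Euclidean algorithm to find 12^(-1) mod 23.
Extended GCD: 12(2) + 23(-1) = 1. So 12^(-1) ≡ 2 ≡ 2 (mod 23). Verify: 12 × 2 = 24 ≡ 1 (mod 23)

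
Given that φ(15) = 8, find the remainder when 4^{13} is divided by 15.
By Euler: 4^{8} ≡ 1 (mod 15) since gcd(4, 15) = 1. 13 = 1×8 + 5. So 4^{13} ≡ 4^{5} ≡ 4 (mod 15)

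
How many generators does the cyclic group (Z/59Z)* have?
28

The number of primitive roots modulo p is φ(p-1) = φ(58)
φ(58) = 28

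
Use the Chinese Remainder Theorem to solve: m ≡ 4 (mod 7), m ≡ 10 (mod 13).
M = 7 × 13 = 91. M₁ = 13, y₁ ≡ 6 (mod 7). M₂ = 7, y₂ ≡ 2 (mod 13). m = 4×13×6 + 10×7×2 ≡ 88 (mod 91)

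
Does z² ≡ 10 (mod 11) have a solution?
By Euler's criterion: 10^{5} ≡ 10 (mod 11). Since this equals -1 (≡ 10), 10 is not a QR.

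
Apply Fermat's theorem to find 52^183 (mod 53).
By Fermat: 52^{52} ≡ 1 (mod 53). 183 = 3×52 + 27. So 52^{183} ≡ 52^{27} ≡ 52 (mod 53)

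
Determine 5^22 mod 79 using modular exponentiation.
Using repeated squaring. 22 = 16 + 4 + 2 (binary 10110). Repeated squaring mod 79: 5^1 ≡ 5; 5^2 ≡ 5² = 25 ≡ 25; 5^4 ≡ 25² = 625 ≡ 72; 5^8 ≡ 72² = 5184 ≡ 49; 5^16 ≡ 49² = 2401 ≡ 31. Multiply: 5^22 = 5^16 × 5^4 × 5^2 ≡ 31 × 72 × 25 (mod 79): 31 × 72 = 2232 ≡ 20; 20 × 25 = 500 ≡ 26. So 5^22 ≡ 26 (mod 79).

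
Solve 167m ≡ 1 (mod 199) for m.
167^(-1) ≡ 143 (mod 199). Verification: 167 × 143 = 23881 ≡ 1 (mod 199)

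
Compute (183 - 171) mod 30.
12

(183 - 171) = 12
12 mod 30 = 12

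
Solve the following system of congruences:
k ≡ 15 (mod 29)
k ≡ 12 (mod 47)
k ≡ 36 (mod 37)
39774

Using the Chinese Remainder Theorem:
M = product of moduli = 50431
For equation 1: M_1 = 1739, 1739 ≡ 28 (mod 29), inverse of 1739 mod 29 is 28 (check: 28 × 28 = 784 ≡ 1 (mod 29))
For equation 2: M_2 = 1073, 1073 ≡ 39 (mod 47), inverse of 1073 mod 47 is 41 (check: 39 × 41 = 1599 ≡ 1 (mod 47))
For equation 3: M_3 = 1363, 1363 ≡ 31 (mod 37), inverse of 1363 mod 37 is 6 (check: 31 × 6 = 186 ≡ 1 (mod 37))
Combine: k ≡ Σ r_i×M_i×(M_i⁻¹ mod m_i) = 15×1739×28 + 12×1073×41 + 36×1363×6 = 730380 + 527916 + 294408 = 1552704
1552704 mod 50431 = 39774
k ≡ 39774 (mod 50431)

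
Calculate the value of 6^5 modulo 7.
5 = 4 + 1 (binary 101). Repeated squaring mod 7: 6^1 ≡ 6; 6^2 ≡ 6² = 36 ≡ 1; 6^4 ≡ 1² = 1 ≡ 1. Multiply: 6^5 = 6^4 × 6^1 ≡ 1 × 6 (mod 7): 1 × 6 = 6 ≡ 6. So 6^5 ≡ 6 (mod 7).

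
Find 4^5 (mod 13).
5 = 4 + 1 (binary 101). Repeated squaring mod 13: 4^1 ≡ 4; 4^2 ≡ 4² = 16 ≡ 3; 4^4 ≡ 3² = 9 ≡ 9. Multiply: 4^5 = 4^4 × 4^1 ≡ 9 × 4 (mod 13): 9 × 4 = 36 ≡ 10. So 4^5 ≡ 10 (mod 13).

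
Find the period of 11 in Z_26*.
Powers of 11 mod 26: 11^1≡11, 11^2≡17, 11^3≡5, 11^4≡3, 11^5≡7, 11^6≡25, 11^7≡15, 11^8≡9, 11^9≡21, 11^10≡23, 11^11≡19, 11^12≡1. Order = 12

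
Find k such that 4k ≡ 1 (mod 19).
4^(-1) ≡ 5 (mod 19). Verification: 4 × 5 = 20 ≡ 1 (mod 19)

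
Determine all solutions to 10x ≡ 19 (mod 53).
39

Since gcd(10, 53) = 1 divides 19, a solution exists.
Multiply both sides by the inverse of 10 mod 53:
  10^(-1) mod 53 = 16
  x ≡ 16 × 19 ≡ 304 ≡ 39 (mod 53)
Verification: 10 × 39 = 390 = 7 × 53 + 19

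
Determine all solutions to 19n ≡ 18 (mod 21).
12

Since gcd(19, 21) = 1 divides 18, a solution exists.
Multiply both sides by the inverse of 19 mod 21:
  19^(-1) mod 21 = 10
  x ≡ 10 × 18 ≡ 180 ≡ 12 (mod 21)
Verification: 19 × 12 = 228 = 10 × 21 + 18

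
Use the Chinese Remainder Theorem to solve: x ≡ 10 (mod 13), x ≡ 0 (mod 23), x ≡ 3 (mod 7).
920

Using the Chinese Remainder Theorem:
M = product of moduli = 2093
For equation 1: M_1 = 161, 161 ≡ 5 (mod 13), inverse of 161 mod 13 is 8 (check: 5 × 8 = 40 ≡ 1 (mod 13))
For equation 2: M_2 = 91, 91 ≡ 22 (mod 23), inverse of 91 mod 23 is 22 (check: 22 × 22 = 484 ≡ 1 (mod 23))
For equation 3: M_3 = 299, 299 ≡ 5 (mod 7), inverse of 299 mod 7 is 3 (check: 5 × 3 = 15 ≡ 1 (mod 7))
Combine: x ≡ Σ r_i×M_i×(M_i⁻¹ mod m_i) = 10×161×8 + 0×91×22 + 3×299×3 = 12880 + 0 + 2691 = 15571
15571 mod 2093 = 920
x ≡ 920 (mod 2093)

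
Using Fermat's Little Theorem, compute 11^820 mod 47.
By Fermat: 11^{46} ≡ 1 (mod 47). 820 ≡ 38 (mod 46). So 11^{820} ≡ 11^{38} ≡ 4 (mod 47)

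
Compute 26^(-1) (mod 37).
26^(-1) ≡ 10 (mod 37). Verification: 26 × 10 = 260 ≡ 1 (mod 37)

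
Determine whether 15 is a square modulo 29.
By Euler's criterion: 15^{14} ≡ 28 (mod 29). Since this equals -1 (≡ 28), 15 is not a QR.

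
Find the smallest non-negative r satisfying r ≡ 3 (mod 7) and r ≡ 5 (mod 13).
M = 7 × 13 = 91. M₁ = 13, y₁ ≡ 6 (mod 7). M₂ = 7, y₂ ≡ 2 (mod 13). r = 3×13×6 + 5×7×2 ≡ 31 (mod 91)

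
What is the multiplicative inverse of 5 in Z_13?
8

Using Extended Euclidean Algorithm:
gcd(5, 13) = 1
Bezout coefficients: 5 × -5 + 13 × 2 = 1
So 5 × -5 ≡ 1 (mod 13)
The inverse is -5 mod 13 = 8
Verification: 5 × 8 = 40 = 3 × 13 + 1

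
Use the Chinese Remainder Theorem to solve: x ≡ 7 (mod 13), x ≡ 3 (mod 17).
20

Using the Chinese Remainder Theorem:
M = product of moduli = 221
For equation 1: M_1 = 17, 17 ≡ 4 (mod 13), inverse of 17 mod 13 is 10 (check: 4 × 10 = 40 ≡ 1 (mod 13))
For equation 2: M_2 = 13, 13 ≡ 13 (mod 17), inverse of 13 mod 17 is 4 (check: 13 × 4 = 52 ≡ 1 (mod 17))
Combine: x ≡ Σ r_i×M_i×(M_i⁻¹ mod m_i) = 7×17×10 + 3×13×4 = 1190 + 156 = 1346
1346 mod 221 = 20
x ≡ 20 (mod 221)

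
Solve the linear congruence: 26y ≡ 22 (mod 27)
5

Since gcd(26, 27) = 1 divides 22, a solution exists.
Multiply both sides by the inverse of 26 mod 27:
  26^(-1) mod 27 = 26
  x ≡ 26 × 22 ≡ 572 ≡ 5 (mod 27)
Verification: 26 × 5 = 130 = 4 × 27 + 22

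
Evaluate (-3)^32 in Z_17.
Using Fermat: (-3)^{16} ≡ 1 (mod 17). 32 ≡ 0 (mod 16). So (-3)^{32} ≡ (-3)^{0} ≡ 1 (mod 17)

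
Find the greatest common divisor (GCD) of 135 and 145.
5

Using the Euclidean algorithm:
135 = 0 × 145 + 135
145 = 1 × 135 + 10
135 = 13 × 10 + 5
10 = 2 × 5 + 0

GCD(135, 145) = 5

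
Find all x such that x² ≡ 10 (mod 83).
The square roots of 10 mod 83 are 33 and 50. Verify: 33² = 1089 ≡ 10 (mod 83)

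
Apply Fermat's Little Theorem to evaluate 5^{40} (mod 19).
17

By Fermat's Little Theorem, a^(p-1) ≡ 1 (mod p) for prime p and gcd(a, p) = 1
Here p = 19, so 5^18 ≡ 1 (mod 19)
We can reduce the exponent: 40 mod 18 = 4
So 5^40 ≡ 5^4 (mod 19)
Computing: 5^4 mod 19 = 17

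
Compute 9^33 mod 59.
Using repeated squaring. 33 = 32 + 1 (binary 100001). Repeated squaring mod 59: 9^1 ≡ 9; 9^2 ≡ 9² = 81 ≡ 22; 9^4 ≡ 22² = 484 ≡ 12; 9^8 ≡ 12² = 144 ≡ 26; 9^16 ≡ 26² = 676 ≡ 27; 9^32 ≡ 27² = 729 ≡ 21. Multiply: 9^33 = 9^32 × 9^1 ≡ 21 × 9 (mod 59): 21 × 9 = 189 ≡ 12. So 9^33 ≡ 12 (mod 59).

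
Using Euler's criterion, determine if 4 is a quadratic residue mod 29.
By Euler's criterion: 4^{14} ≡ 1 (mod 29). Since this equals 1, 4 is a QR.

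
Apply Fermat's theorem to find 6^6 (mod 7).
By Fermat's Little Theorem, 6^{6} ≡ 1 (mod 7) since 7 is prime and gcd(6, 7) = 1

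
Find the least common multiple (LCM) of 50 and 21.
1050

First find GCD(50, 21) using the Euclidean algorithm:
50 = 2 × 21 + 8
21 = 2 × 8 + 5
8 = 1 × 5 + 3
5 = 1 × 3 + 2
3 = 1 × 2 + 1
2 = 2 × 1 + 0
GCD(50, 21) = 1

LCM formula: LCM(a, b) = (a × b) / GCD(a, b)
LCM(50, 21) = (50 × 21) / 1
LCM(50, 21) = 1050 / 1
LCM(50, 21) = 1050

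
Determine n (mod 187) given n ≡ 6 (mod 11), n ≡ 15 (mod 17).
83

Using the Chinese Remainder Theorem:
M = product of moduli = 187
For equation 1: M_1 = 17, 17 ≡ 6 (mod 11), inverse of 17 mod 11 is 2 (check: 6 × 2 = 12 ≡ 1 (mod 11))
For equation 2: M_2 = 11, 11 ≡ 11 (mod 17), inverse of 11 mod 17 is 14 (check: 11 × 14 = 154 ≡ 1 (mod 17))
Combine: n ≡ Σ r_i×M_i×(M_i⁻¹ mod m_i) = 6×17×2 + 15×11×14 = 204 + 2310 = 2514
2514 mod 187 = 83
n ≡ 83 (mod 187)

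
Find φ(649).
580

Prime factorization: 649 = 11 × 59
Using the formula φ(n) = n × Π(1 - 1/p) for each prime factor p:
φ(649) = 649 × (1 - 1/11) × (1 - 1/59)
φ(649) = 580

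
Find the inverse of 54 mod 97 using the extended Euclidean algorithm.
Extended GCD: 54(9) + 97(-5) = 1. So 54^(-1) ≡ 9 ≡ 9 (mod 97). Verify: 54 × 9 = 486 ≡ 1 (mod 97)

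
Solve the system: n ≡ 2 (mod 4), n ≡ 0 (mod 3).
M = 4 × 3 = 12. M₁ = 3, y₁ ≡ 3 (mod 4). M₂ = 4, y₂ ≡ 1 (mod 3). n = 2×3×3 + 0×4×1 ≡ 6 (mod 12)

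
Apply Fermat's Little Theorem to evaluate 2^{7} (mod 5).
3

By Fermat's Little Theorem, a^(p-1) ≡ 1 (mod p) for prime p and gcd(a, p) = 1
Here p = 5, so 2^4 ≡ 1 (mod 5)
We can reduce the exponent: 7 mod 4 = 3
So 2^7 ≡ 2^3 (mod 5)
Computing: 2^3 mod 5 = 3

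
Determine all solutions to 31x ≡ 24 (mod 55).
54

Since gcd(31, 55) = 1 divides 24, a solution exists.
Multiply both sides by the inverse of 31 mod 55:
  31^(-1) mod 55 = 16
  x ≡ 16 × 24 ≡ 384 ≡ 54 (mod 55)
Verification: 31 × 54 = 1674 = 30 × 55 + 24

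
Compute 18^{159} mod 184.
72

Using successive squaring:
Binary expansion of 159: 10011111
Powers of 18 mod 184 (each is the square of the previous):
  18^1 ≡ 18 (mod 184)
  18^2 ≡ 18² = 324 ≡ 140 (mod 184)
  18^4 ≡ 140² = 19600 ≡ 96 (mod 184)
  18^8 ≡ 96² = 9216 ≡ 16 (mod 184)
  18^16 ≡ 16² = 256 ≡ 72 (mod 184)
  18^32 ≡ 72² = 5184 ≡ 32 (mod 184)
  18^64 ≡ 32² = 1024 ≡ 104 (mod 184)
  18^128 ≡ 104² = 10816 ≡ 144 (mod 184)
159 = 128 + 16 + 8 + 4 + 2 + 1, so 18^159 = 18^128 × 18^16 × 18^8 × 18^4 × 18^2 × 18^1 ≡ 144 × 72 × 16 × 96 × 140 × 18 (mod 184)
Multiplying step by step:
  144 × 72 = 10368 ≡ 64 (mod 184)
  64 × 16 = 1024 ≡ 104 (mod 184)
  104 × 96 = 9984 ≡ 48 (mod 184)
  48 × 140 = 6720 ≡ 96 (mod 184)
  96 × 18 = 1728 ≡ 72 (mod 184)
Result: 18^159 ≡ 72 (mod 184)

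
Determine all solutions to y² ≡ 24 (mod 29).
The square roots of 24 mod 29 are 16 and 13. Verify: 16² = 256 ≡ 24 (mod 29)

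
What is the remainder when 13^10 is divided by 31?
10 = 8 + 2 (binary 1010). Repeated squaring mod 31: 13^1 ≡ 13; 13^2 ≡ 13² = 169 ≡ 14; 13^4 ≡ 14² = 196 ≡ 10; 13^8 ≡ 10² = 100 ≡ 7. Multiply: 13^10 = 13^8 × 13^2 ≡ 7 × 14 (mod 31): 7 × 14 = 98 ≡ 5. So 13^10 ≡ 5 (mod 31).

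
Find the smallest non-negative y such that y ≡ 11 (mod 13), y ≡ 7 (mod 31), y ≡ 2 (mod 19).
5835

Using the Chinese Remainder Theorem:
M = product of moduli = 7657
For equation 1: M_1 = 589, 589 ≡ 4 (mod 13), inverse of 589 mod 13 is 10 (check: 4 × 10 = 40 ≡ 1 (mod 13))
For equation 2: M_2 = 247, 247 ≡ 30 (mod 31), inverse of 247 mod 31 is 30 (check: 30 × 30 = 900 ≡ 1 (mod 31))
For equation 3: M_3 = 403, 403 ≡ 4 (mod 19), inverse of 403 mod 19 is 5 (check: 4 × 5 = 20 ≡ 1 (mod 19))
Combine: y ≡ Σ r_i×M_i×(M_i⁻¹ mod m_i) = 11×589×10 + 7×247×30 + 2×403×5 = 64790 + 51870 + 4030 = 120690
120690 mod 7657 = 5835
y ≡ 5835 (mod 7657)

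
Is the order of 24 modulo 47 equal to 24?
No, the actual order is 23, not 24.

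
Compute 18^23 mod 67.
Using repeated squaring. 23 = 16 + 4 + 2 + 1 (binary 10111). Repeated squaring mod 67: 18^1 ≡ 18; 18^2 ≡ 18² = 324 ≡ 56; 18^4 ≡ 56² = 3136 ≡ 54; 18^8 ≡ 54² = 2916 ≡ 35; 18^16 ≡ 35² = 1225 ≡ 19. Multiply: 18^23 = 18^16 × 18^4 × 18^2 × 18^1 ≡ 19 × 54 × 56 × 18 (mod 67): 19 × 54 = 1026 ≡ 21; 21 × 56 = 1176 ≡ 37; 37 × 18 = 666 ≡ 63. So 18^23 ≡ 63 (mod 67).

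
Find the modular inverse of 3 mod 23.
3^(-1) ≡ 8 (mod 23). Verification: 3 × 8 = 24 ≡ 1 (mod 23)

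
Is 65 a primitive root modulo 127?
p - 1 = 126 has prime divisors 2, 3, 7. Check 65^(126/q) mod 127 for each: 65^(126/2) = 65^63 ≡ 126, 65^(126/3) = 65^42 ≡ 107, 65^(126/7) = 65^18 ≡ 32 (mod 127). None of these is 1, so 65 has order 126 = φ(127), so it is a primitive root mod 127.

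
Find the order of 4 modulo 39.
Powers of 4 mod 39: 4^1≡4, 4^2≡16, 4^3≡25, 4^4≡22, 4^5≡10, 4^6≡1. Order = 6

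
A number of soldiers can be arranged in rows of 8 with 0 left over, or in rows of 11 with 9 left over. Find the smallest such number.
M = 8 × 11 = 88. M₁ = 11, y₁ ≡ 3 (mod 8). M₂ = 8, y₂ ≡ 7 (mod 11). k = 0×11×3 + 9×8×7 ≡ 64 (mod 88). The smallest positive such number is 64.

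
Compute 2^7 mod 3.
7 = 4 + 2 + 1 (binary 111). Repeated squaring mod 3: 2^1 ≡ 2; 2^2 ≡ 2² = 4 ≡ 1; 2^4 ≡ 1² = 1 ≡ 1. Multiply: 2^7 = 2^4 × 2^2 × 2^1 ≡ 1 × 1 × 2 (mod 3): 1 × 1 = 1 ≡ 1; 1 × 2 = 2 ≡ 2. So 2^7 ≡ 2 (mod 3).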